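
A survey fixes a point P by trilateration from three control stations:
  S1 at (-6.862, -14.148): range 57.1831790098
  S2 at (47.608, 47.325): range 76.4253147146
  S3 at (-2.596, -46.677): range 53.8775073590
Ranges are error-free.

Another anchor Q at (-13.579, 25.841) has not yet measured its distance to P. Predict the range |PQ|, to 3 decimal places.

eq1: (x + 6.862)² + (y + 14.148)² = 57.1831790098²
eq2: (x − 47.608)² + (y − 47.325)² = 76.4253147146²
eq3: (x + 2.596)² + (y + 46.677)² = 53.8775073590²
eq2−eq3, eq2−eq1 (x²,y² cancel):
  -100.408·x − 188.004·y = 617.347186
  -108.940·x − 122.946·y = -1688.011573
det = -100.408·-122.946 − -188.004·-108.940 = -8136.393792
x = (617.347186·-122.946 − -188.004·-1688.011573) / -8136.393792 = 48.332628
y = (-100.408·-1688.011573 − 617.347186·-108.940) / -8136.393792 = -29.096879
|P − Q| = √((48.332628 − -13.579)² + (-29.096879 − 25.841)²) = 82.772098

82.772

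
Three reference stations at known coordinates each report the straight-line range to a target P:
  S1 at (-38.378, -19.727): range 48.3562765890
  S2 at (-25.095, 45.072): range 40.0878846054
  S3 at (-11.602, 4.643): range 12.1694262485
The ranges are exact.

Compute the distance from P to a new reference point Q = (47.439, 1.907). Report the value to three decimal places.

eq1: (x + 38.378)² + (y + 19.727)² = 48.3562765890²
eq2: (x + 25.095)² + (y − 45.072)² = 40.0878846054²
eq3: (x + 11.602)² + (y − 4.643)² = 12.1694262485²
eq2−eq1, eq2−eq3 (x²,y² cancel):
  -26.566·x − 129.598·y = -1530.509789
  26.986·x − 80.858·y = -1046.136799
det = -26.566·-80.858 − -129.598·26.986 = 5645.405256
x = (-1530.509789·-80.858 − -129.598·-1046.136799) / 5645.405256 = -2.094318
y = (-26.566·-1046.136799 − -1530.509789·26.986) / 5645.405256 = 12.238981
|P − Q| = √((-2.094318 − 47.439)² + (12.238981 − 1.907)²) = 50.599402

50.599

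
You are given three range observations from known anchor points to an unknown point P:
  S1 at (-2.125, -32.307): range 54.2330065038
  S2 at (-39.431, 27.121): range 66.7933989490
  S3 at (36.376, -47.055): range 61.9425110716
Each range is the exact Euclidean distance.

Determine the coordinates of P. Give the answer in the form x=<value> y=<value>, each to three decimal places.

eq1: (x + 2.125)² + (y + 32.307)² = 54.2330065038²
eq2: (x + 39.431)² + (y − 27.121)² = 66.7933989490²
eq3: (x − 36.376)² + (y + 47.055)² = 61.9425110716²
eq2−eq3, eq2−eq1 (x²,y² cancel):
  151.614·x − 148.352·y = 1871.517464
  74.612·x − 118.856·y = 278.044621
det = 151.614·-118.856 − -148.352·74.612 = -6951.394160
x = (1871.517464·-118.856 − -148.352·278.044621) / -6951.394160 = 26.065650
y = (151.614·278.044621 − 1871.517464·74.612) / -6951.394160 = 14.023403

x=26.066 y=14.023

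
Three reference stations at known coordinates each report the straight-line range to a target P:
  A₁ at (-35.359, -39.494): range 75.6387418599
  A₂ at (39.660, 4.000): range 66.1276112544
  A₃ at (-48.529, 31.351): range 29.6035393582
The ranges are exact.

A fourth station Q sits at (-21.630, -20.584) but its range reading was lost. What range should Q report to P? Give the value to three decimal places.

55.015

eq1: (x + 35.359)² + (y + 39.494)² = 75.6387418599²
eq2: (x − 39.660)² + (y − 4.000)² = 66.1276112544²
eq3: (x + 48.529)² + (y − 31.351)² = 29.6035393582²
eq1−eq2, eq1−eq3 (x²,y² cancel):
  150.038·x + 86.988·y = 127.238983
  -26.340·x + 141.690·y = 5372.763853
det = 150.038·141.690 − 86.988·-26.340 = 23550.148140
x = (127.238983·141.690 − 86.988·5372.763853) / 23550.148140 = -19.080028
y = (150.038·5372.763853 − 127.238983·-26.340) / 23550.148140 = 34.372192
|P − Q| = √((-19.080028 − -21.630)² + (34.372192 − -20.584)²) = 55.015320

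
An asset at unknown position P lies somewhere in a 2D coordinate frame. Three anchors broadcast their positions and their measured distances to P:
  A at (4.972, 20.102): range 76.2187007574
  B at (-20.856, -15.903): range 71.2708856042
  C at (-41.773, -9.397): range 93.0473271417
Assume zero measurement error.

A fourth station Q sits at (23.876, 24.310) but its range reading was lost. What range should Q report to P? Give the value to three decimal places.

72.508

eq1: (x − 4.972)² + (y − 20.102)² = 76.2187007574²
eq2: (x + 20.856)² + (y + 15.903)² = 71.2708856042²
eq3: (x + 41.773)² + (y + 9.397)² = 93.0473271417²
eq2−eq1, eq2−eq3 (x²,y² cancel):
  51.656·x + 72.010·y = -988.818167
  -41.834·x + 13.012·y = -2432.856960
det = 51.656·13.012 − 72.010·-41.834 = 3684.614212
x = (-988.818167·13.012 − 72.010·-2432.856960) / 3684.614212 = 44.054416
y = (51.656·-2432.856960 − -988.818167·-41.834) / 3684.614212 = -45.333885
|P − Q| = √((44.054416 − 23.876)² + (-45.333885 − 24.310)²) = 72.508201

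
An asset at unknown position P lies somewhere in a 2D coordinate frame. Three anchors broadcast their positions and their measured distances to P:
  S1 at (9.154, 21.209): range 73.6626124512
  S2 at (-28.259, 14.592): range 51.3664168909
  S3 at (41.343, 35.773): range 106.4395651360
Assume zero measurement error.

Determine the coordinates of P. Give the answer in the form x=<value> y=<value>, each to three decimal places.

x=-37.279 y=-35.976

eq1: (x − 9.154)² + (y − 21.209)² = 73.6626124512²
eq2: (x + 28.259)² + (y − 14.592)² = 51.3664168909²
eq3: (x − 41.343)² + (y − 35.773)² = 106.4395651360²
eq1−eq3, eq1−eq2 (x²,y² cancel):
  64.378·x + 29.128·y = -3447.866772
  -74.826·x − 13.234·y = 3265.551837
det = 64.378·-13.234 − 29.128·-74.826 = 1327.553276
x = (-3447.866772·-13.234 − 29.128·3265.551837) / 1327.553276 = -37.279050
y = (64.378·3265.551837 − -3447.866772·-74.826) / 1327.553276 = -35.976246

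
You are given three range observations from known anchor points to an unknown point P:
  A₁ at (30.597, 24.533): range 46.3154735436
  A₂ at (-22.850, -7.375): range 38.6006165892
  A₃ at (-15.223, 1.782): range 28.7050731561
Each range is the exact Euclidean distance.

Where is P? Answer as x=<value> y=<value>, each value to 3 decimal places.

x=-15.334 y=30.487

eq1: (x − 30.597)² + (y − 24.533)² = 46.3154735436²
eq2: (x + 22.850)² + (y + 7.375)² = 38.6006165892²
eq3: (x + 15.223)² + (y − 1.782)² = 28.7050731561²
eq1−eq2, eq1−eq3 (x²,y² cancel):
  -106.894·x − 63.816·y = -306.415884
  -91.640·x − 45.502·y = 18.012620
det = -106.894·-45.502 − -63.816·-91.640 = -984.207452
x = (-306.415884·-45.502 − -63.816·18.012620) / -984.207452 = -15.334195
y = (-106.894·18.012620 − -306.415884·-91.640) / -984.207452 = 30.486858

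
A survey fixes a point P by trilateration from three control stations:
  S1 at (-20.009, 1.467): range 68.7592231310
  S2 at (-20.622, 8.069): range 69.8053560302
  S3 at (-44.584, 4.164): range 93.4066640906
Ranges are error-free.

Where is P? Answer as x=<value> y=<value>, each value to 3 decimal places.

x=48.739 y=0.201

eq1: (x + 20.009)² + (y − 1.467)² = 68.7592231310²
eq2: (x + 20.622)² + (y − 8.069)² = 69.8053560302²
eq3: (x + 44.584)² + (y − 4.164)² = 93.4066640906²
eq1−eq3, eq1−eq2 (x²,y² cancel):
  -49.150·x + 5.394·y = -2394.414349
  -1.226·x + 13.204·y = -57.093490
det = -49.150·13.204 − 5.394·-1.226 = -642.363556
x = (-2394.414349·13.204 − 5.394·-57.093490) / -642.363556 = 48.738576
y = (-49.150·-57.093490 − -2394.414349·-1.226) / -642.363556 = 0.201454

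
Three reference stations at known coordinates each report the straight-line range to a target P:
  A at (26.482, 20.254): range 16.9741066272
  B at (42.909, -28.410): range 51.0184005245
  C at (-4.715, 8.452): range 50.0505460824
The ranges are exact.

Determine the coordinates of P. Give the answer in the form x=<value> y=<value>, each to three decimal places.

eq1: (x − 26.482)² + (y − 20.254)² = 16.9741066272²
eq2: (x − 42.909)² + (y + 28.410)² = 51.0184005245²
eq3: (x + 4.715)² + (y − 8.452)² = 50.0505460824²
eq3−eq1, eq3−eq2 (x²,y² cancel):
  62.394·x + 23.604·y = 3234.790178
  95.248·x − 73.724·y = 2456.822823
det = 62.394·-73.724 − 23.604·95.248 = -6848.169048
x = (3234.790178·-73.724 − 23.604·2456.822823) / -6848.169048 = 43.292231
y = (62.394·2456.822823 − 3234.790178·95.248) / -6848.169048 = 22.606961

x=43.292 y=22.607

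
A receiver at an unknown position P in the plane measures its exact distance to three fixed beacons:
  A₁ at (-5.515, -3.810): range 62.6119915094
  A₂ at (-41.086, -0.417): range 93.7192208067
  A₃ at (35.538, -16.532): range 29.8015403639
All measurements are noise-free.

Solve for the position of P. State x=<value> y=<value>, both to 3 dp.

eq1: (x + 5.515)² + (y + 3.810)² = 62.6119915094²
eq2: (x + 41.086)² + (y + 0.417)² = 93.7192208067²
eq3: (x − 35.538)² + (y + 16.532)² = 29.8015403639²
eq2−eq3, eq2−eq1 (x²,y² cancel):
  153.248·x − 32.230·y = 7743.183724
  71.142·x − 6.786·y = 3219.728908
det = 153.248·-6.786 − -32.230·71.142 = 1252.965732
x = (7743.183724·-6.786 − -32.230·3219.728908) / 1252.965732 = 40.884293
y = (153.248·3219.728908 − 7743.183724·71.142) / 1252.965732 = -45.850065

x=40.884 y=-45.850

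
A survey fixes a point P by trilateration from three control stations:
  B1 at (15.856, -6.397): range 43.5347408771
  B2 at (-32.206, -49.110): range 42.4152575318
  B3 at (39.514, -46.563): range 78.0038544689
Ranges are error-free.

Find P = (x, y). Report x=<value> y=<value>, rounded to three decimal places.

x=-27.675 y=-6.937

eq1: (x − 15.856)² + (y + 6.397)² = 43.5347408771²
eq2: (x + 32.206)² + (y + 49.110)² = 42.4152575318²
eq3: (x − 39.514)² + (y + 46.563)² = 78.0038544689²
eq2−eq1, eq2−eq3 (x²,y² cancel):
  96.124·x + 85.426·y = -3252.903783
  143.440·x + 5.094·y = -4005.096612
det = 96.124·5.094 − 85.426·143.440 = -11763.849784
x = (-3252.903783·5.094 − 85.426·-4005.096612) / -11763.849784 = -27.675387
y = (96.124·-4005.096612 − -3252.903783·143.440) / -11763.849784 = -6.937407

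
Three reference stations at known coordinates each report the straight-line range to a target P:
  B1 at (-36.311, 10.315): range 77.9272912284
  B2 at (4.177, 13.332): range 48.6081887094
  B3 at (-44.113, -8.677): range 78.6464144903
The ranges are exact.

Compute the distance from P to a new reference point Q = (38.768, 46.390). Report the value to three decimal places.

72.772

eq1: (x + 36.311)² + (y − 10.315)² = 77.9272912284²
eq2: (x − 4.177)² + (y − 13.332)² = 48.6081887094²
eq3: (x + 44.113)² + (y + 8.677)² = 78.6464144903²
eq3−eq1, eq3−eq2 (x²,y² cancel):
  15.604·x + 37.984·y = -483.763358
  96.580·x + 44.018·y = 1996.444958
det = 15.604·44.018 − 37.984·96.580 = -2981.637848
x = (-483.763358·44.018 − 37.984·1996.444958) / -2981.637848 = 32.575137
y = (15.604·1996.444958 − -483.763358·96.580) / -2981.637848 = -26.117992
|P − Q| = √((32.575137 − 38.768)² + (-26.117992 − 46.390)²) = 72.771975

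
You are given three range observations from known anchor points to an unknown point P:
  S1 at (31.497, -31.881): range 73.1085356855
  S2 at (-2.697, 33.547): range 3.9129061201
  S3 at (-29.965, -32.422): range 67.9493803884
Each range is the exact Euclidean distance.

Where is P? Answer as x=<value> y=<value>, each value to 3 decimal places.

eq1: (x − 31.497)² + (y + 31.881)² = 73.1085356855²
eq2: (x + 2.697)² + (y − 33.547)² = 3.9129061201²
eq3: (x + 29.965)² + (y + 32.422)² = 67.9493803884²
eq1−eq2, eq1−eq3 (x²,y² cancel):
  -68.388·x + 130.856·y = 4453.763004
  -122.924·x − 1.082·y = 668.367834
det = -68.388·-1.082 − 130.856·-122.924 = 16159.338760
x = (4453.763004·-1.082 − 130.856·668.367834) / 16159.338760 = -5.710562
y = (-68.388·668.367834 − 4453.763004·-122.924) / 16159.338760 = 31.051148

x=-5.711 y=31.051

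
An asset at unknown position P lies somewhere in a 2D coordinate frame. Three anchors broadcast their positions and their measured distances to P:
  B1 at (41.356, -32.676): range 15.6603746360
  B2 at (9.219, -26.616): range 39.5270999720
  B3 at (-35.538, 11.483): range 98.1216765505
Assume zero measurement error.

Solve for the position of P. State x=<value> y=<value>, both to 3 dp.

eq1: (x − 41.356)² + (y + 32.676)² = 15.6603746360²
eq2: (x − 9.219)² + (y + 26.616)² = 39.5270999720²
eq3: (x + 35.538)² + (y − 11.483)² = 98.1216765505²
eq2−eq3, eq2−eq1 (x²,y² cancel):
  -89.514·x + 76.198·y = -7464.064461
  64.274·x − 12.120·y = 3301.782593
det = -89.514·-12.120 − 76.198·64.274 = -3812.640572
x = (-7464.064461·-12.120 − 76.198·3301.782593) / -3812.640572 = 42.260676
y = (-89.514·3301.782593 − -7464.064461·64.274) / -3812.640572 = -48.310222

x=42.261 y=-48.310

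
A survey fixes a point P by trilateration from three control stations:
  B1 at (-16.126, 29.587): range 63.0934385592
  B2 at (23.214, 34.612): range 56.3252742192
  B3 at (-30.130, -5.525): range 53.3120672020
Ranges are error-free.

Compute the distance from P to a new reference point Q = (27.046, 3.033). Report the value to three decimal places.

25.496

eq1: (x + 16.126)² + (y − 29.587)² = 63.0934385592²
eq2: (x − 23.214)² + (y − 34.612)² = 56.3252742192²
eq3: (x + 30.130)² + (y + 5.525)² = 53.3120672020²
eq2−eq3, eq2−eq1 (x²,y² cancel):
  -106.688·x − 80.274·y = -468.177808
  -78.680·x − 10.050·y = -1409.687368
det = -106.688·-10.050 − -80.274·-78.680 = -5243.743920
x = (-468.177808·-10.050 − -80.274·-1409.687368) / -5243.743920 = 20.682943
y = (-106.688·-1409.687368 − -468.177808·-78.680) / -5243.743920 = -21.656377
|P − Q| = √((20.682943 − 27.046)² + (-21.656377 − 3.033)²) = 25.496153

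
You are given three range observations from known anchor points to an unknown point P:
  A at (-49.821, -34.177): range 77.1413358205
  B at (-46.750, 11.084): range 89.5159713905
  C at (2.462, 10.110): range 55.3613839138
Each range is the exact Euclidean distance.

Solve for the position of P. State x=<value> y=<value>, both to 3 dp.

eq1: (x + 49.821)² + (y + 34.177)² = 77.1413358205²
eq2: (x + 46.750)² + (y − 11.084)² = 89.5159713905²
eq3: (x − 2.462)² + (y − 10.110)² = 55.3613839138²
eq1−eq2, eq1−eq3 (x²,y² cancel):
  6.142·x + 90.522·y = -3404.105256
  104.566·x + 88.574·y = -656.022963
det = 6.142·88.574 − 90.522·104.566 = -8921.501944
x = (-3404.105256·88.574 − 90.522·-656.022963) / -8921.501944 = 27.140128
y = (6.142·-656.022963 − -3404.105256·104.566) / -8921.501944 = -39.446763

x=27.140 y=-39.447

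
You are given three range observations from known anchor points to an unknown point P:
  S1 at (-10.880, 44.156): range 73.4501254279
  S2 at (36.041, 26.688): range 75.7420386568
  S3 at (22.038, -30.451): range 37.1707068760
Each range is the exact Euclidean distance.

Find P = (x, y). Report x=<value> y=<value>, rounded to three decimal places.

x=-15.111 y=-29.172

eq1: (x + 10.880)² + (y − 44.156)² = 73.4501254279²
eq2: (x − 36.041)² + (y − 26.688)² = 75.7420386568²
eq3: (x − 22.038)² + (y + 30.451)² = 37.1707068760²
eq1−eq3, eq1−eq2 (x²,y² cancel):
  65.836·x − 149.214·y = 3358.069585
  93.842·x − 34.936·y = -398.859206
det = 65.836·-34.936 − -149.214·93.842 = 11702.493692
x = (3358.069585·-34.936 − -149.214·-398.859206) / 11702.493692 = -15.110702
y = (65.836·-398.859206 − 3358.069585·93.842) / 11702.493692 = -29.172181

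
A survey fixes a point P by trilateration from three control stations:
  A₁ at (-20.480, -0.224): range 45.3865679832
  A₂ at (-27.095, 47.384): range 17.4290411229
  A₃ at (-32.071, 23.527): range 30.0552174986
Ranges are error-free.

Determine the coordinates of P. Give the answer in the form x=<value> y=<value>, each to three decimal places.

x=-10.010 y=43.938

eq1: (x + 20.480)² + (y + 0.224)² = 45.3865679832²
eq2: (x + 27.095)² + (y − 47.384)² = 17.4290411229²
eq3: (x + 32.071)² + (y − 23.527)² = 30.0552174986²
eq2−eq3, eq2−eq1 (x²,y² cancel):
  -9.952·x − 47.714·y = -1996.858335
  13.230·x − 95.216·y = -4316.070984
det = -9.952·-95.216 − -47.714·13.230 = 1578.845852
x = (-1996.858335·-95.216 − -47.714·-4316.070984) / 1578.845852 = -10.009937
y = (-9.952·-4316.070984 − -1996.858335·13.230) / 1578.845852 = 43.938409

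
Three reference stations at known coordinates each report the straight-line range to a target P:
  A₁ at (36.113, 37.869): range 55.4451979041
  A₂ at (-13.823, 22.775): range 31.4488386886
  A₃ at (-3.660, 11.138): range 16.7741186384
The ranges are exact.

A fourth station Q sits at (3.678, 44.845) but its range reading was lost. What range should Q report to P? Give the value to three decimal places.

49.913

eq1: (x − 36.113)² + (y − 37.869)² = 55.4451979041²
eq2: (x + 13.823)² + (y − 22.775)² = 31.4488386886²
eq3: (x + 3.660)² + (y − 11.138)² = 16.7741186384²
eq1−eq2, eq1−eq3 (x²,y² cancel):
  -99.872·x − 30.188·y = 56.706540
  -79.546·x − 53.462·y = 192.039629
det = -99.872·-53.462 − -30.188·-79.546 = 2938.022216
x = (56.706540·-53.462 − -30.188·192.039629) / 2938.022216 = 0.941330
y = (-99.872·192.039629 − 56.706540·-79.546) / 2938.022216 = -4.992680
|P − Q| = √((0.941330 − 3.678)² + (-4.992680 − 44.845)²) = 49.912761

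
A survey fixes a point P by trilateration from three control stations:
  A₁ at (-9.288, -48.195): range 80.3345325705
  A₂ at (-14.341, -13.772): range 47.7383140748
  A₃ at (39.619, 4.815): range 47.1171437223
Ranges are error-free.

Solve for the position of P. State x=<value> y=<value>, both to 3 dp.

x=0.790 y=31.505

eq1: (x + 9.288)² + (y + 48.195)² = 80.3345325705²
eq2: (x + 14.341)² + (y + 13.772)² = 47.7383140748²
eq3: (x − 39.619)² + (y − 4.815)² = 47.1171437223²
eq1−eq2, eq1−eq3 (x²,y² cancel):
  -10.106·x + 68.846·y = 2160.997789
  97.814·x + 106.020·y = 3417.436308
det = -10.106·106.020 − 68.846·97.814 = -7805.540764
x = (2160.997789·106.020 − 68.846·3417.436308) / -7805.540764 = 0.790187
y = (-10.106·3417.436308 − 2160.997789·97.814) / -7805.540764 = 31.504857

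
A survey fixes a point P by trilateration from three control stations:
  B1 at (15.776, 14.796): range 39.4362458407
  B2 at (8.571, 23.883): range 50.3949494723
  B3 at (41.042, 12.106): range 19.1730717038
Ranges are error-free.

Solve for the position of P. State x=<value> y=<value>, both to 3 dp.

eq1: (x − 15.776)² + (y − 14.796)² = 39.4362458407²
eq2: (x − 8.571)² + (y − 23.883)² = 50.3949494723²
eq3: (x − 41.042)² + (y − 12.106)² = 19.1730717038²
eq2−eq1, eq2−eq3 (x²,y² cancel):
  14.410·x − 18.174·y = 808.377508
  64.942·x − 23.554·y = 3359.185524
det = 14.410·-23.554 − -18.174·64.942 = 840.842768
x = (808.377508·-23.554 − -18.174·3359.185524) / 840.842768 = 49.960962
y = (14.410·3359.185524 − 808.377508·64.942) / 840.842768 = -4.866295

x=49.961 y=-4.866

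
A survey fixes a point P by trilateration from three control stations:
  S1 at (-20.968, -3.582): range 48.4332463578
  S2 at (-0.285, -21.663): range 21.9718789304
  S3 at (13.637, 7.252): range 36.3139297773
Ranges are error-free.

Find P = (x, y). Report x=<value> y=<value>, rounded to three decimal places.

x=20.635 y=-28.381

eq1: (x + 20.968)² + (y + 3.582)² = 48.4332463578²
eq2: (x + 0.285)² + (y + 21.663)² = 21.9718789304²
eq3: (x − 13.637)² + (y − 7.252)² = 36.3139297773²
eq2−eq3, eq2−eq1 (x²,y² cancel):
  27.844·x + 57.830·y = -1066.745553
  -41.366·x + 36.162·y = -1879.894935
det = 27.844·36.162 − 57.830·-41.366 = 3399.090508
x = (-1066.745553·36.162 − 57.830·-1879.894935) / 3399.090508 = 20.634541
y = (27.844·-1879.894935 − -1066.745553·-41.366) / 3399.090508 = -28.381354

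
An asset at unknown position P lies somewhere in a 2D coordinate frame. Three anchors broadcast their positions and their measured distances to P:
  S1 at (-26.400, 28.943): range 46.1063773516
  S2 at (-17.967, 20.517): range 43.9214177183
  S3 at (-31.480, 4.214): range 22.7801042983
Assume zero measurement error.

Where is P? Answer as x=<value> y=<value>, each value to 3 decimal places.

x=-47.349 y=-12.129

eq1: (x + 26.400)² + (y − 28.943)² = 46.1063773516²
eq2: (x + 17.967)² + (y − 20.517)² = 43.9214177183²
eq3: (x + 31.480)² + (y − 4.214)² = 22.7801042983²
eq3−eq2, eq3−eq1 (x²,y² cancel):
  27.026·x + 32.606·y = -1675.145601
  10.160·x + 49.458·y = -1080.955828
det = 27.026·49.458 − 32.606·10.160 = 1005.374948
x = (-1675.145601·49.458 − 32.606·-1080.955828) / 1005.374948 = -47.349206
y = (27.026·-1080.955828 − -1675.145601·10.160) / 1005.374948 = -12.129239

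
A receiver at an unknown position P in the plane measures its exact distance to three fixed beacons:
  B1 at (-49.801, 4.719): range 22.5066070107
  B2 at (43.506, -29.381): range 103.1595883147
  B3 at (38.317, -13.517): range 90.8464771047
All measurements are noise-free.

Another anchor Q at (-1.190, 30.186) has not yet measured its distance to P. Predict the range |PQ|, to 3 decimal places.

eq1: (x + 49.801)² + (y − 4.719)² = 22.5066070107²
eq2: (x − 43.506)² + (y + 29.381)² = 103.1595883147²
eq3: (x − 38.317)² + (y + 13.517)² = 90.8464771047²
eq2−eq1, eq2−eq3 (x²,y² cancel):
  -186.614·x + 68.200·y = 9881.746667
  -10.378·x + 31.728·y = 1283.704840
det = -186.614·31.728 − 68.200·-10.378 = -5213.109392
x = (9881.746667·31.728 − 68.200·1283.704840) / -5213.109392 = -43.348292
y = (-186.614·1283.704840 − 9881.746667·-10.378) / -5213.109392 = 26.280770
|P − Q| = √((-43.348292 − -1.190)² + (26.280770 − 30.186)²) = 42.338781

42.339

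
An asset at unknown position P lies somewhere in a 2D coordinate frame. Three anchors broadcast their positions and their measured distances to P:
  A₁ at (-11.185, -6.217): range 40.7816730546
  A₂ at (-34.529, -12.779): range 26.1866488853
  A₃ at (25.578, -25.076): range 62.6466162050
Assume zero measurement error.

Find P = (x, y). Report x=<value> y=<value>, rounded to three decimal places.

x=-35.514 y=-38.947

eq1: (x + 11.185)² + (y + 6.217)² = 40.7816730546²
eq2: (x + 34.529)² + (y + 12.779)² = 26.1866488853²
eq3: (x − 25.578)² + (y + 25.076)² = 62.6466162050²
eq3−eq1, eq3−eq2 (x²,y² cancel):
  -73.526·x + 37.718·y = 1142.169119
  -120.214·x + 24.594·y = 3311.372764
det = -73.526·24.594 − 37.718·-120.214 = 2725.933208
x = (1142.169119·24.594 − 37.718·3311.372764) / 2725.933208 = -35.513655
y = (-73.526·3311.372764 − 1142.169119·-120.214) / 2725.933208 = -38.947130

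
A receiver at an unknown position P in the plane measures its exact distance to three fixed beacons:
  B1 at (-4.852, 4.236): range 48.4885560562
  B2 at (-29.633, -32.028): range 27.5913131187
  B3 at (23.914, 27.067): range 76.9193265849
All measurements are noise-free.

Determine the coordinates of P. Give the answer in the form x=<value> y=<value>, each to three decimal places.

x=-4.898 y=-44.253

eq1: (x + 4.852)² + (y − 4.236)² = 48.4885560562²
eq2: (x + 29.633)² + (y + 32.028)² = 27.5913131187²
eq3: (x − 23.914)² + (y − 27.067)² = 76.9193265849²
eq2−eq1, eq2−eq3 (x²,y² cancel):
  49.562·x + 72.528·y = -3452.281382
  107.094·x + 118.190·y = -5754.707831
det = 49.562·118.190 − 72.528·107.094 = -1909.580852
x = (-3452.281382·118.190 − 72.528·-5754.707831) / -1909.580852 = -4.897574
y = (49.562·-5754.707831 − -3452.281382·107.094) / -1909.580852 = -44.252535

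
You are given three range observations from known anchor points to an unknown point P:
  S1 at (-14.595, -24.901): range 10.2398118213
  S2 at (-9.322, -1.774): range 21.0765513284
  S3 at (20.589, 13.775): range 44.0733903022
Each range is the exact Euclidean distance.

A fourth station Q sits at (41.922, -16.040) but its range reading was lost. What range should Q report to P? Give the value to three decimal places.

47.027

eq1: (x + 14.595)² + (y + 24.901)² = 10.2398118213²
eq2: (x + 9.322)² + (y + 1.774)² = 21.0765513284²
eq3: (x − 20.589)² + (y − 13.775)² = 44.0733903022²
eq3−eq2, eq3−eq1 (x²,y² cancel):
  -59.822·x − 31.098·y = 974.631931
  -70.368·x − 77.352·y = 2057.026267
det = -59.822·-77.352 − -31.098·-70.368 = 2439.047280
x = (974.631931·-77.352 − -31.098·2057.026267) / 2439.047280 = -4.682290
y = (-59.822·2057.026267 − 974.631931·-70.368) / 2439.047280 = -22.333526
|P − Q| = √((-4.682290 − 41.922)² + (-22.333526 − -16.040)²) = 47.027314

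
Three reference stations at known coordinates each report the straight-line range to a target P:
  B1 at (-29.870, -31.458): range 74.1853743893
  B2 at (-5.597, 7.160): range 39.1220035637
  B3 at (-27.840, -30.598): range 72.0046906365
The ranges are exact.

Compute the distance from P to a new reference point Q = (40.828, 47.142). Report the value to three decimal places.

40.730

eq1: (x + 29.870)² + (y + 31.458)² = 74.1853743893²
eq2: (x + 5.597)² + (y − 7.160)² = 39.1220035637²
eq3: (x + 27.840)² + (y + 30.598)² = 72.0046906365²
eq3−eq1, eq3−eq2 (x²,y² cancel):
  -4.060·x − 1.720·y = -148.274840
  44.486·x + 75.516·y = 2025.433116
det = -4.060·75.516 − -1.720·44.486 = -230.079040
x = (-148.274840·75.516 − -1.720·2025.433116) / -230.079040 = 33.524904
y = (-4.060·2025.433116 − -148.274840·44.486) / -230.079040 = 7.071935
|P − Q| = √((33.524904 − 40.828)² + (7.071935 − 47.142)²) = 40.730153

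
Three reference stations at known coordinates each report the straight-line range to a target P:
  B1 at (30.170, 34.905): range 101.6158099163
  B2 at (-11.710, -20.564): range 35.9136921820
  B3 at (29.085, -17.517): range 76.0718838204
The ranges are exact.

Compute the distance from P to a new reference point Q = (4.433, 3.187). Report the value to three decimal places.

eq1: (x − 30.170)² + (y − 34.905)² = 101.6158099163²
eq2: (x + 11.710)² + (y + 20.564)² = 35.9136921820²
eq3: (x − 29.085)² + (y + 17.517)² = 76.0718838204²
eq3−eq2, eq3−eq1 (x²,y² cancel):
  -81.590·x − 6.094·y = 3904.357904
  2.170·x + 104.844·y = -3563.035906
det = -81.590·104.844 − -6.094·2.170 = -8540.997980
x = (3904.357904·104.844 − -6.094·-3563.035906) / -8540.997980 = -45.385254
y = (-81.590·-3563.035906 − 3904.357904·2.170) / -8540.997980 = -33.044809
|P − Q| = √((-45.385254 − 4.433)² + (-33.044809 − 3.187)²) = 61.600344

61.600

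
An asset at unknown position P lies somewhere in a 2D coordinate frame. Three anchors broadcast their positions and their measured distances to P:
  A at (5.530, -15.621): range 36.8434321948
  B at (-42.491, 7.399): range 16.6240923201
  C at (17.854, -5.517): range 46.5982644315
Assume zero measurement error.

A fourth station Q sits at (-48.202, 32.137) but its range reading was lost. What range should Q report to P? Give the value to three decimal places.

eq1: (x − 5.530)² + (y + 15.621)² = 36.8434321948²
eq2: (x + 42.491)² + (y − 7.399)² = 16.6240923201²
eq3: (x − 17.854)² + (y + 5.517)² = 46.5982644315²
eq1−eq3, eq1−eq2 (x²,y² cancel):
  24.648·x + 20.208·y = -739.353688
  -96.042·x + 46.040·y = 2666.711791
det = 24.648·46.040 − 20.208·-96.042 = 3075.610656
x = (-739.353688·46.040 − 20.208·2666.711791) / 3075.610656 = -28.589040
y = (24.648·2666.711791 − -739.353688·-96.042) / 3075.610656 = -1.716698
|P − Q| = √((-28.589040 − -48.202)² + (-1.716698 − 32.137)²) = 39.124686

39.125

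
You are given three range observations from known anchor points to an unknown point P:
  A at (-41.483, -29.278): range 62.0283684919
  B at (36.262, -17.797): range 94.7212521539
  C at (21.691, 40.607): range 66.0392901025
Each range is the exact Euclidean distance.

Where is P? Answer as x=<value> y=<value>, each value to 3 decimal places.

x=-43.874 y=32.704

eq1: (x + 41.483)² + (y + 29.278)² = 62.0283684919²
eq2: (x − 36.262)² + (y + 17.797)² = 94.7212521539²
eq3: (x − 21.691)² + (y − 40.607)² = 66.0392901025²
eq2−eq1, eq2−eq3 (x²,y² cancel):
  -155.490·x − 22.962·y = 6070.971832
  -29.142·x + 116.808·y = 5098.689849
det = -155.490·116.808 − -22.962·-29.142 = -18831.634524
x = (6070.971832·116.808 − -22.962·5098.689849) / -18831.634524 = -43.873738
y = (-155.490·5098.689849 − 6070.971832·-29.142) / -18831.634524 = 32.704279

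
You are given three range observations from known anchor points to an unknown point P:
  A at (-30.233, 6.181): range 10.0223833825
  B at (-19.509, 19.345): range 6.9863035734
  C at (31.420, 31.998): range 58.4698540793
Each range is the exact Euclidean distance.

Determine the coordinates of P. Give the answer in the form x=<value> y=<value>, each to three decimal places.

eq1: (x + 30.233)² + (y − 6.181)² = 10.0223833825²
eq2: (x + 19.509)² + (y − 19.345)² = 6.9863035734²
eq3: (x − 31.420)² + (y − 31.998)² = 58.4698540793²
eq2−eq1, eq2−eq3 (x²,y² cancel):
  -21.448·x − 26.328·y = 145.769213
  101.858·x + 25.306·y = -2113.657100
det = -21.448·25.306 − -26.328·101.858 = 2138.954336
x = (145.769213·25.306 − -26.328·-2113.657100) / 2138.954336 = -24.292023
y = (-21.448·-2113.657100 − 145.769213·101.858) / 2138.954336 = 14.252739

x=-24.292 y=14.253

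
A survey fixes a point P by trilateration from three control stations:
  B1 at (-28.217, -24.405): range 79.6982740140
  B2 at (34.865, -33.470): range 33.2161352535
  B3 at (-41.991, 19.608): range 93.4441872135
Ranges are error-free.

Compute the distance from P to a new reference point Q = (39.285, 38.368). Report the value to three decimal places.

42.637

eq1: (x + 28.217)² + (y + 24.405)² = 79.6982740140²
eq2: (x − 34.865)² + (y + 33.470)² = 33.2161352535²
eq3: (x + 41.991)² + (y − 19.608)² = 93.4441872135²
eq1−eq2, eq1−eq3 (x²,y² cancel):
  126.164·x − 18.130·y = 6192.509251
  -27.548·x + 88.026·y = -1624.086612
det = 126.164·88.026 − -18.130·-27.548 = 10606.267024
x = (6192.509251·88.026 − -18.130·-1624.086612) / 10606.267024 = 48.618155
y = (126.164·-1624.086612 − 6192.509251·-27.548) / 10606.267024 = -3.234882
|P − Q| = √((48.618155 − 39.285)² + (-3.234882 − 38.368)²) = 42.636927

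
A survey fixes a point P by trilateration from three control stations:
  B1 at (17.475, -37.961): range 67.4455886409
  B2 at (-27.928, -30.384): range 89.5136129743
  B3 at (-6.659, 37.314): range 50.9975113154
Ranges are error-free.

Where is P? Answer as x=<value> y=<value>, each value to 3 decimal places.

eq1: (x − 17.475)² + (y + 37.961)² = 67.4455886409²
eq2: (x + 27.928)² + (y + 30.384)² = 89.5136129743²
eq3: (x + 6.659)² + (y − 37.314)² = 50.9975113154²
eq1−eq3, eq1−eq2 (x²,y² cancel):
  -48.268·x + 150.550·y = 1638.424998
  -90.806·x + 15.154·y = -3507.031987
det = -48.268·15.154 − 150.550·-90.806 = 12939.390028
x = (1638.424998·15.154 − 150.550·-3507.031987) / 12939.390028 = 42.723216
y = (-48.268·-3507.031987 − 1638.424998·-90.806) / 12939.390028 = 24.580466

x=42.723 y=24.580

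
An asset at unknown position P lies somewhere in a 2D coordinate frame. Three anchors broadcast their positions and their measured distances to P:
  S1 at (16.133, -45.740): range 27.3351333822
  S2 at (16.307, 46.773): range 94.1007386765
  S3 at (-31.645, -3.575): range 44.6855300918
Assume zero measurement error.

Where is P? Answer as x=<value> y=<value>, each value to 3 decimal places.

x=-11.089 y=-43.252

eq1: (x − 16.133)² + (y + 45.740)² = 27.3351333822²
eq2: (x − 16.307)² + (y − 46.773)² = 94.1007386765²
eq3: (x + 31.645)² + (y + 3.575)² = 44.6855300918²
eq2−eq1, eq2−eq3 (x²,y² cancel):
  -0.348·x − 185.026·y = 8006.529013
  -95.904·x − 100.696·y = 5418.707292
det = -0.348·-100.696 − -185.026·-95.904 = -17709.691296
x = (8006.529013·-100.696 − -185.026·5418.707292) / -17709.691296 = -11.088634
y = (-0.348·5418.707292 − 8006.529013·-95.904) / -17709.691296 = -43.251598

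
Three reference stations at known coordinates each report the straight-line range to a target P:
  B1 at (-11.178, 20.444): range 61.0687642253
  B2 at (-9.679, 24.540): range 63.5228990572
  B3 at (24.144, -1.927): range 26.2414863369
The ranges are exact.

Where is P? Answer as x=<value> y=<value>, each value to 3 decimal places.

eq1: (x + 11.178)² + (y − 20.444)² = 61.0687642253²
eq2: (x + 9.679)² + (y − 24.540)² = 63.5228990572²
eq3: (x − 24.144)² + (y + 1.927)² = 26.2414863369²
eq3−eq1, eq3−eq2 (x²,y² cancel):
  -70.644·x + 44.742·y = -3084.519604
  -67.646·x + 52.934·y = -3237.294523
det = -70.644·52.934 − 44.742·-67.646 = -712.852164
x = (-3084.519604·52.934 − 44.742·-3237.294523) / -712.852164 = 25.857997
y = (-70.644·-3237.294523 − -3084.519604·-67.646) / -712.852164 = -28.112451

x=25.858 y=-28.112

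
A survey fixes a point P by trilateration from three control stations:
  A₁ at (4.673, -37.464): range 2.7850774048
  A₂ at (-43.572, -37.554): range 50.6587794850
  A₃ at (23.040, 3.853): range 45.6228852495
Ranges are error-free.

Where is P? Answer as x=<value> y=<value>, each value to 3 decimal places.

eq1: (x − 4.673)² + (y + 37.464)² = 2.7850774048²
eq2: (x + 43.572)² + (y + 37.554)² = 50.6587794850²
eq3: (x − 23.040)² + (y − 3.853)² = 45.6228852495²
eq1−eq2, eq1−eq3 (x²,y² cancel):
  -96.490·x − 0.180·y = -675.121408
  36.734·x + 82.634·y = -2953.392018
det = -96.490·82.634 − -0.180·36.734 = -7966.742540
x = (-675.121408·82.634 − -0.180·-2953.392018) / -7966.742540 = 7.069338
y = (-96.490·-2953.392018 − -675.121408·36.734) / -7966.742540 = -38.883233

x=7.069 y=-38.883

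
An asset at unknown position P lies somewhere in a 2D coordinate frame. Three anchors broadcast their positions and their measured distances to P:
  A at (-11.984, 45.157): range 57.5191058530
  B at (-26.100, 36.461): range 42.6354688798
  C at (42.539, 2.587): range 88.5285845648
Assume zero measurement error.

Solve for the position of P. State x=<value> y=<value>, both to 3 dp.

eq1: (x + 11.984)² + (y − 45.157)² = 57.5191058530²
eq2: (x + 26.100)² + (y − 36.461)² = 42.6354688798²
eq3: (x − 42.539)² + (y − 2.587)² = 88.5285845648²
eq2−eq3, eq2−eq1 (x²,y² cancel):
  137.278·x − 67.748·y = -6213.882509
  28.232·x + 17.392·y = -1318.507948
det = 137.278·17.392 − -67.748·28.232 = 4300.200512
x = (-6213.882509·17.392 − -67.748·-1318.507948) / 4300.200512 = -45.904399
y = (137.278·-1318.507948 − -6213.882509·28.232) / 4300.200512 = -1.295708

x=-45.904 y=-1.296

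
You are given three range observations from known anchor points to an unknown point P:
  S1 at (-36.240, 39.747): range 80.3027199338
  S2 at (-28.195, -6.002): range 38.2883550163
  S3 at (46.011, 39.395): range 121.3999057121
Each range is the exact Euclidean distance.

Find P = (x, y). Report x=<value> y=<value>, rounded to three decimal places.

eq1: (x + 36.240)² + (y − 39.747)² = 80.3027199338²
eq2: (x + 28.195)² + (y + 6.002)² = 38.2883550163²
eq3: (x − 46.011)² + (y − 39.395)² = 121.3999057121²
eq2−eq3, eq2−eq1 (x²,y² cancel):
  148.412·x + 90.794·y = -10433.942860
  -16.090·x + 91.498·y = -2920.349119
det = 148.412·91.498 − 90.794·-16.090 = 15040.276636
x = (-10433.942860·91.498 − 90.794·-2920.349119) / 15040.276636 = -45.845881
y = (148.412·-2920.349119 − -10433.942860·-16.090) / 15040.276636 = -39.979118

x=-45.846 y=-39.979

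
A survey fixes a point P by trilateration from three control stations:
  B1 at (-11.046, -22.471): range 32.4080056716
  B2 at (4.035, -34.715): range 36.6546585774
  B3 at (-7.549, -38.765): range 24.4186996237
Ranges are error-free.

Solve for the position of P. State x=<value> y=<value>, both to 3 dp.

eq1: (x + 11.046)² + (y + 22.471)² = 32.4080056716²
eq2: (x − 4.035)² + (y + 34.715)² = 36.6546585774²
eq3: (x + 7.549)² + (y + 38.765)² = 24.4186996237²
eq3−eq1, eq3−eq2 (x²,y² cancel):
  -6.994·x + 32.588·y = -1386.758609
  23.168·x + 8.100·y = -1085.591280
det = -6.994·8.100 − 32.588·23.168 = -811.650184
x = (-1386.758609·8.100 − 32.588·-1085.591280) / -811.650184 = -29.747426
y = (-6.994·-1085.591280 − -1386.758609·23.168) / -811.650184 = -48.938631

x=-29.747 y=-48.939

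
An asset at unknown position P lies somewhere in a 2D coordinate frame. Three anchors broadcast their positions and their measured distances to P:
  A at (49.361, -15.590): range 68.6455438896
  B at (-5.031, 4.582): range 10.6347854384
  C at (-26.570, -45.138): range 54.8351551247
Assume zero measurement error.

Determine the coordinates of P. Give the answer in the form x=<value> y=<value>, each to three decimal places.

x=-14.938 y=8.449

eq1: (x − 49.361)² + (y + 15.590)² = 68.6455438896²
eq2: (x + 5.031)² + (y − 4.582)² = 10.6347854384²
eq3: (x + 26.570)² + (y + 45.138)² = 54.8351551247²
eq1−eq2, eq1−eq3 (x²,y² cancel):
  -108.784·x + 40.344·y = 1965.861299
  -151.862·x − 59.096·y = 1769.163981
det = -108.784·-59.096 − 40.344·-151.862 = 12555.419792
x = (1965.861299·-59.096 − 40.344·1769.163981) / 12555.419792 = -14.937748
y = (-108.784·1769.163981 − 1965.861299·-151.862) / 12555.419792 = 8.449171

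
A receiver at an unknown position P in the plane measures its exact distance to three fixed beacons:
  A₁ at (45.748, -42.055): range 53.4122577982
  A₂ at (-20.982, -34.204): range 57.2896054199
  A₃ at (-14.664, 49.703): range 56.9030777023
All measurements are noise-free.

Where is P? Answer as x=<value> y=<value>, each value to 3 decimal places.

x=20.687 y=5.113

eq1: (x − 45.748)² + (y + 42.055)² = 53.4122577982²
eq2: (x + 20.982)² + (y + 34.204)² = 57.2896054199²
eq3: (x + 14.664)² + (y − 49.703)² = 56.9030777023²
eq3−eq1, eq3−eq2 (x²,y² cancel):
  120.824·x − 183.516·y = 1561.172393
  -12.636·x − 167.814·y = -1119.401802
det = 120.824·-167.814 − -183.516·-12.636 = -22594.866912
x = (1561.172393·-167.814 − -183.516·-1119.401802) / -22594.866912 = 20.686766
y = (120.824·-1119.401802 − 1561.172393·-12.636) / -22594.866912 = 5.112826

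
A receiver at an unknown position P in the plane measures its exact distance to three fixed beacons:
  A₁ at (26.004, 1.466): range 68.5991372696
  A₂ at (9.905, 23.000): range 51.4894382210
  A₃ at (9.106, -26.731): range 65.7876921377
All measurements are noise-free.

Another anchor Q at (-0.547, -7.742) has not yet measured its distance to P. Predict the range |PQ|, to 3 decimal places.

46.877

eq1: (x − 26.004)² + (y − 1.466)² = 68.5991372696²
eq2: (x − 9.905)² + (y − 23.000)² = 51.4894382210²
eq3: (x − 9.106)² + (y + 26.731)² = 65.7876921377²
eq3−eq1, eq3−eq2 (x²,y² cancel):
  33.796·x + 56.394·y = -496.929622
  1.598·x + 99.462·y = 1506.501616
det = 33.796·99.462 − 56.394·1.598 = 3271.300140
x = (-496.929622·99.462 − 56.394·1506.501616) / 3271.300140 = -41.079467
y = (33.796·1506.501616 − -496.929622·1.598) / 3271.300140 = 15.806505
|P − Q| = √((-41.079467 − -0.547)² + (15.806505 − -7.742)²) = 46.876572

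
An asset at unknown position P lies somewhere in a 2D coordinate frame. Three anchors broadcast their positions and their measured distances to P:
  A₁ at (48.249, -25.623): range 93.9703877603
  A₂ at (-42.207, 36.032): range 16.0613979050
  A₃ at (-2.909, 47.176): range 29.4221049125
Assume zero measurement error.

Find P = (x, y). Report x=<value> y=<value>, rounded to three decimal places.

x=-27.135 y=30.481

eq1: (x − 48.249)² + (y + 25.623)² = 93.9703877603²
eq2: (x + 42.207)² + (y − 36.032)² = 16.0613979050²
eq3: (x + 2.909)² + (y − 47.176)² = 29.4221049125²
eq2−eq1, eq2−eq3 (x²,y² cancel):
  180.912·x − 123.310·y = -8667.697016
  78.596·x + 22.288·y = -1453.390371
det = 180.912·22.288 − -123.310·78.596 = 13723.839416
x = (-8667.697016·22.288 − -123.310·-1453.390371) / 13723.839416 = -27.135497
y = (180.912·-1453.390371 − -8667.697016·78.596) / 13723.839416 = 30.480578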